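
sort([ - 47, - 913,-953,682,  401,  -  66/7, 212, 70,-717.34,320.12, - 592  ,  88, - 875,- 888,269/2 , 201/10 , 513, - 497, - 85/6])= [ - 953, - 913 ,-888, - 875, - 717.34, - 592, - 497, - 47, - 85/6, - 66/7, 201/10,70,88, 269/2, 212,320.12,401, 513,  682 ]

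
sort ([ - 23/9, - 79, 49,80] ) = [ - 79, -23/9,49,80]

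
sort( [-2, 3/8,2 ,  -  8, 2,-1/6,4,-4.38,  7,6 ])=[ -8, - 4.38,  -  2,  -  1/6,3/8, 2,2,  4, 6,7 ]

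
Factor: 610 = 2^1*5^1*61^1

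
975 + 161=1136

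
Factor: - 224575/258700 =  - 2^( -2 ) * 199^ ( -1 )* 691^1 = -691/796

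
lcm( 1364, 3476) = 107756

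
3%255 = 3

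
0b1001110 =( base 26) 30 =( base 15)53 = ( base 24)36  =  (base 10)78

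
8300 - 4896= 3404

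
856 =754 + 102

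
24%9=6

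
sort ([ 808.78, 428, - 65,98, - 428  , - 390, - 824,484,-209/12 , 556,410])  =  [ - 824, - 428, - 390 ,-65, - 209/12,98 , 410, 428,484,  556,808.78 ]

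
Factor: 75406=2^1 * 37^1*1019^1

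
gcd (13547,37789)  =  713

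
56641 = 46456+10185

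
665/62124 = 665/62124  =  0.01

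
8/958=4/479 = 0.01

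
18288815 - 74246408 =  - 55957593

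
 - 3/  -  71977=3/71977 = 0.00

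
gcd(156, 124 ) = 4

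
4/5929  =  4/5929 = 0.00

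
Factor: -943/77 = -7^(  -  1)*11^(-1)*23^1*  41^1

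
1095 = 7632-6537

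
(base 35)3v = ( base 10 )136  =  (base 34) 40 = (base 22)64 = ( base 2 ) 10001000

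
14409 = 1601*9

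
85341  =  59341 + 26000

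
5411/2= 2705 + 1/2= 2705.50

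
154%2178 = 154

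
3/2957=3/2957 = 0.00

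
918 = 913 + 5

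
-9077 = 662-9739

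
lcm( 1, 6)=6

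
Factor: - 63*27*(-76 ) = 129276  =  2^2*3^5*7^1 * 19^1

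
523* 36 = 18828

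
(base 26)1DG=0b10000000110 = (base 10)1030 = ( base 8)2006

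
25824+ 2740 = 28564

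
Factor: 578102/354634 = 119/73 = 7^1*17^1 * 73^( - 1 ) 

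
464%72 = 32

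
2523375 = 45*56075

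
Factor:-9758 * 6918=-2^2*3^1 * 7^1*17^1*41^1*1153^1 =-  67505844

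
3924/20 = 981/5 = 196.20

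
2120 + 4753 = 6873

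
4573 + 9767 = 14340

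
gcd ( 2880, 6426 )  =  18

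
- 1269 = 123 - 1392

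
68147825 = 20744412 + 47403413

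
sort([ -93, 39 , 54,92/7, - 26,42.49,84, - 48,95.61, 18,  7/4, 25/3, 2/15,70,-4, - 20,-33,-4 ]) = [  -  93, - 48, - 33,-26,-20, - 4,-4, 2/15, 7/4, 25/3,92/7 , 18,39, 42.49,54, 70, 84, 95.61 ]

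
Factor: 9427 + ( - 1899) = 7528=2^3*941^1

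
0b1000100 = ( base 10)68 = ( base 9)75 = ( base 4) 1010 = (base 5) 233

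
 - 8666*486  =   - 4211676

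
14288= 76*188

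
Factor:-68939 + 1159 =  - 2^2*5^1*3389^1 = - 67780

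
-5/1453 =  - 5/1453 = - 0.00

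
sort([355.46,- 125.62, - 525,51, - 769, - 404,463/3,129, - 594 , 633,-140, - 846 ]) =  [ - 846, - 769, - 594,-525, - 404, - 140,-125.62,51,129, 463/3,355.46,633] 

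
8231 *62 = 510322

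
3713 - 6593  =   - 2880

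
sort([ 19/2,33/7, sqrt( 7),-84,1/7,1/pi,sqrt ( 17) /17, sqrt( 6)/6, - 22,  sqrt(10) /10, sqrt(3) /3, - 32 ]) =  [  -  84,  -  32, - 22, 1/7, sqrt( 17)/17,sqrt(10)/10, 1/pi, sqrt( 6)/6,sqrt( 3) /3,sqrt(7),33/7,19/2 ] 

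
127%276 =127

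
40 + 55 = 95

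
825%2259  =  825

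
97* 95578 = 9271066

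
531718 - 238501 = 293217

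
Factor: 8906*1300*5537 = 2^3*5^2*7^2 *13^1 *61^1*73^1 * 113^1 = 64106278600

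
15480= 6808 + 8672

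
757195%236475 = 47770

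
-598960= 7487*( - 80 )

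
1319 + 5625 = 6944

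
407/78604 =407/78604= 0.01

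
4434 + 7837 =12271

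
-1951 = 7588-9539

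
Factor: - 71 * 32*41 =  - 2^5 * 41^1*71^1 = -  93152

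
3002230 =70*42889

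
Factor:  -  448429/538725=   -3^( - 1)*5^( - 2 )*11^( - 1)*509^1 * 653^(-1)*881^1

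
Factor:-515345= - 5^1*103069^1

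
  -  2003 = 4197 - 6200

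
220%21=10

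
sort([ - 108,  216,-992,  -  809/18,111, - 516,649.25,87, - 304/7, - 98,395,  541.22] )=[ - 992, - 516, - 108 , - 98,-809/18, - 304/7,87,111,216,395,541.22,  649.25]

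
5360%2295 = 770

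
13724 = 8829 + 4895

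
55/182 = 55/182 =0.30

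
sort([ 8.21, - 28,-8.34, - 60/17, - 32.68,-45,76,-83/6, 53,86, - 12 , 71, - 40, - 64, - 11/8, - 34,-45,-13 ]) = [ - 64, - 45,-45, - 40, - 34,-32.68 ,-28, - 83/6 , - 13,-12, - 8.34, - 60/17, - 11/8, 8.21, 53, 71, 76 , 86 ] 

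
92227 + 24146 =116373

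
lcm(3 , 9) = 9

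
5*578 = 2890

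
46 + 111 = 157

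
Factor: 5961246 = 2^1 * 3^1*993541^1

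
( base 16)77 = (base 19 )65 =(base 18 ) 6b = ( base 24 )4N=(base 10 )119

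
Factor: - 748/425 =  - 44/25 = - 2^2*5^( - 2)*11^1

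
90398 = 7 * 12914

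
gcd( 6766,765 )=17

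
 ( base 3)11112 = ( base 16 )7A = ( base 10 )122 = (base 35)3h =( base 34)3k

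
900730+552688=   1453418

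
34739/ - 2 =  - 17370 + 1/2  =  - 17369.50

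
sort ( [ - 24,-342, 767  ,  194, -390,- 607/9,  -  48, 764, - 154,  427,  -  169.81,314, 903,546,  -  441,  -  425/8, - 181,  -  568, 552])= [  -  568, -441,-390,  -  342, - 181,  -  169.81,-154,  -  607/9, - 425/8 ,- 48  , - 24,194,314,427, 546,552,764,767,903]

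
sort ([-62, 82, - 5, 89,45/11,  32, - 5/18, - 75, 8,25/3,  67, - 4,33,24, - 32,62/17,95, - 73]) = [ - 75, - 73, - 62,-32, - 5,  -  4 , - 5/18, 62/17,45/11,8,25/3, 24,32,33,67, 82, 89,95]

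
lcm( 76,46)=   1748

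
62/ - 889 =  - 1 + 827/889 = - 0.07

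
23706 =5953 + 17753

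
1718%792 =134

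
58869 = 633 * 93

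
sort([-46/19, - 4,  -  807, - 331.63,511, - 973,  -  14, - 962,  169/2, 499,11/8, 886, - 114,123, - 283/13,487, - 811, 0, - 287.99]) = [ - 973, - 962, - 811, - 807, - 331.63, -287.99, - 114, - 283/13,-14, - 4, - 46/19, 0, 11/8, 169/2, 123, 487,  499, 511, 886 ] 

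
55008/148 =13752/37 = 371.68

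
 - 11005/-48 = 229 + 13/48 = 229.27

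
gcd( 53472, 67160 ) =8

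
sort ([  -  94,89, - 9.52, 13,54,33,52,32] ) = [ - 94,-9.52,13, 32,33,52,54,  89 ] 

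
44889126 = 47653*942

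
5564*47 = 261508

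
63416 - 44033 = 19383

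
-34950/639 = -11650/213 = -  54.69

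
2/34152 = 1/17076 =0.00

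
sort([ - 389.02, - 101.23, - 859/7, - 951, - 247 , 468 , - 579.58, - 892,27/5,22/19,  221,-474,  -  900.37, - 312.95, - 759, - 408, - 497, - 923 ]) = [ - 951, - 923, - 900.37, - 892, - 759, - 579.58, - 497, - 474,-408, - 389.02,-312.95 , - 247,  -  859/7, - 101.23, 22/19,27/5, 221,468 ] 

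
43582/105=6226/15= 415.07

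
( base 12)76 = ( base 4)1122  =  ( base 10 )90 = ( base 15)60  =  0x5a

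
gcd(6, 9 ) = 3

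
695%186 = 137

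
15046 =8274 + 6772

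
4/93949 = 4/93949 = 0.00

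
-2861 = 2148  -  5009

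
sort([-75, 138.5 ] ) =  [ - 75 , 138.5 ] 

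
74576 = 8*9322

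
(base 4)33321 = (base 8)1771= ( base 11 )845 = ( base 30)13R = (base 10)1017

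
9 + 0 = 9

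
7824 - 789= 7035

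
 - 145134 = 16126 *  (  -  9 )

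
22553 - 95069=-72516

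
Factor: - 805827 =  - 3^1*11^1 * 24419^1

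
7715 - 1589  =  6126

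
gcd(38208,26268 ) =2388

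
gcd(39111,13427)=1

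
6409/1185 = 5+ 484/1185 = 5.41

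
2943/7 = 2943/7 = 420.43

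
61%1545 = 61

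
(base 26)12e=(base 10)742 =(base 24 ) 16M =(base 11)615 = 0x2E6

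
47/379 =47/379=0.12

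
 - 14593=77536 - 92129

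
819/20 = 819/20 = 40.95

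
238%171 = 67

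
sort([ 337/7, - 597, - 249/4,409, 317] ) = [ - 597, - 249/4,337/7,317,409] 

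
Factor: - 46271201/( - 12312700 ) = 2^(-2)*5^( - 2)*37^1 * 683^1*1831^1*123127^( - 1 )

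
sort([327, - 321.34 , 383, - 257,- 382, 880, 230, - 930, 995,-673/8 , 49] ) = [-930,-382, - 321.34, - 257, - 673/8, 49,230, 327,  383, 880,  995]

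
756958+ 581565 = 1338523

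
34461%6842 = 251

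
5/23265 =1/4653 = 0.00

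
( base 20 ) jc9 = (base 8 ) 17251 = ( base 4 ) 1322221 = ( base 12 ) 4661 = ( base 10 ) 7849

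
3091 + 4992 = 8083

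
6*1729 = 10374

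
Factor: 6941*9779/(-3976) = -2^ ( - 3)* 11^2 * 71^( - 1)* 127^1*631^1 = -9696577/568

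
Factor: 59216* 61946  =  2^5*47^1*659^1*3701^1 =3668194336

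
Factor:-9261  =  -3^3 * 7^3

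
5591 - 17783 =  - 12192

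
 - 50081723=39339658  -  89421381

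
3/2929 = 3/2929 = 0.00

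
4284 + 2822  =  7106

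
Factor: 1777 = 1777^1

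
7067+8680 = 15747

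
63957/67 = 954 + 39/67 = 954.58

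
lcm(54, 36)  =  108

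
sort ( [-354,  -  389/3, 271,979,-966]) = [-966,-354,-389/3,271 , 979] 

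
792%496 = 296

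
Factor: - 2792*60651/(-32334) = 28222932/5389 = 2^2*3^1 * 17^ ( - 1) * 23^1*293^1*317^( - 1)*349^1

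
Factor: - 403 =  - 13^1*31^1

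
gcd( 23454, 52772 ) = 2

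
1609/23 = 69+22/23 =69.96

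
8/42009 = 8/42009 = 0.00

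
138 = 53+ 85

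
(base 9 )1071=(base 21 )1gg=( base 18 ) 281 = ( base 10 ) 793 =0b1100011001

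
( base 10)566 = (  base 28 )k6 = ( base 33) h5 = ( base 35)G6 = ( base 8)1066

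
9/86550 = 3/28850 = 0.00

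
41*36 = 1476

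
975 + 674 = 1649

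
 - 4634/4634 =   -  1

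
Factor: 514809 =3^3*23^1*829^1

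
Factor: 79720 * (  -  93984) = -7492404480 = - 2^8 * 3^1*5^1*11^1*89^1*1993^1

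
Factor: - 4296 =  - 2^3  *3^1 * 179^1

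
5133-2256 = 2877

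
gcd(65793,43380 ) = 723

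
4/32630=2/16315=0.00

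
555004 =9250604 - 8695600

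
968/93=968/93 = 10.41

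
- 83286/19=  - 4384 + 10/19  =  - 4383.47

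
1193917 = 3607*331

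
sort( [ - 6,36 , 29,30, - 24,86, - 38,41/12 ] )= [  -  38, - 24,-6,  41/12, 29 , 30,36, 86 ] 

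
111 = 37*3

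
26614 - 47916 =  - 21302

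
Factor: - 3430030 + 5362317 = 7^1*276041^1  =  1932287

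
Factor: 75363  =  3^1*25121^1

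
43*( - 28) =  - 1204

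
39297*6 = 235782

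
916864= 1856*494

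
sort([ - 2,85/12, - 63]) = [ - 63, - 2,85/12]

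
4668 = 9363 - 4695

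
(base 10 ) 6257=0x1871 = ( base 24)akh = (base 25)a07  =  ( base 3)22120202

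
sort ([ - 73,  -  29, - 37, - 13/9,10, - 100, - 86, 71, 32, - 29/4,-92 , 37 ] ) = [ - 100 , - 92,-86, - 73,-37, - 29, - 29/4, - 13/9, 10, 32, 37, 71 ] 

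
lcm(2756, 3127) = 162604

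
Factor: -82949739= - 3^1*27649913^1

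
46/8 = 5 + 3/4 = 5.75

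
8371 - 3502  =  4869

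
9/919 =9/919   =  0.01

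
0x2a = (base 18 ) 26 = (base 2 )101010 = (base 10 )42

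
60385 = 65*929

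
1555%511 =22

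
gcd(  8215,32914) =1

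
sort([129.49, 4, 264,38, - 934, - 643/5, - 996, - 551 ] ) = [  -  996,-934, - 551, -643/5, 4, 38 , 129.49, 264 ] 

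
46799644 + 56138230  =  102937874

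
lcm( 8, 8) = 8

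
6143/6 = 1023 + 5/6 = 1023.83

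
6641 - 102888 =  - 96247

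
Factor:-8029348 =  - 2^2*683^1*2939^1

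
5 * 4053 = 20265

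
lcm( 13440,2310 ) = 147840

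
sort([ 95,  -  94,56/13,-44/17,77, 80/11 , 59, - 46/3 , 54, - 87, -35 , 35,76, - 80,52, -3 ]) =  [-94, - 87, - 80,  -  35,-46/3, - 3,  -  44/17,  56/13 , 80/11,  35, 52  ,  54, 59,76,77,95 ] 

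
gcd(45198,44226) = 486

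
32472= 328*99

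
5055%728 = 687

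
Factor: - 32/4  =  -8=-2^3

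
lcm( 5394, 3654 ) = 113274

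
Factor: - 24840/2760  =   - 3^2=- 9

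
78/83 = 78/83 = 0.94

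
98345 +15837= 114182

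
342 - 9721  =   - 9379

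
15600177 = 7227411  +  8372766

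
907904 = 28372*32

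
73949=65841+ 8108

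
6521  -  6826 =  - 305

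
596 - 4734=  -  4138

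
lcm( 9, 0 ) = 0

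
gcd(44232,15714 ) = 582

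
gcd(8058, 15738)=6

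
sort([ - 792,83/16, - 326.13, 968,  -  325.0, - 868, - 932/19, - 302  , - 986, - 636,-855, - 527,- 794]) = [- 986,-868,  -  855, - 794, - 792, - 636 ,-527, - 326.13 , - 325.0, - 302, - 932/19, 83/16, 968]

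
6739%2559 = 1621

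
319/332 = 319/332 = 0.96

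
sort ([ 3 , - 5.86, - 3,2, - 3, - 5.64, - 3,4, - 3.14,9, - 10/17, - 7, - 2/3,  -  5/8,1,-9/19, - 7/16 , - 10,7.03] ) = [ - 10, - 7,-5.86,-5.64, - 3.14, - 3, -3,-3 , - 2/3, - 5/8, - 10/17, -9/19, - 7/16, 1,2,  3,4, 7.03,9]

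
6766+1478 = 8244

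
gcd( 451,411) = 1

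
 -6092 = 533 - 6625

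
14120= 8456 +5664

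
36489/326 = 111 + 303/326= 111.93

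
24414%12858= 11556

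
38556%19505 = 19051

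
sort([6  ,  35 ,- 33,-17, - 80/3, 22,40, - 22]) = [ - 33, - 80/3, - 22, - 17,6,22,35, 40]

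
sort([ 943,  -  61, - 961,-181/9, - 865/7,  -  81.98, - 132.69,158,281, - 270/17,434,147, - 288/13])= [ - 961,-132.69, - 865/7, - 81.98,-61, -288/13,  -  181/9, - 270/17,147,158 , 281,434,943 ]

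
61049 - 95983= - 34934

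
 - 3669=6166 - 9835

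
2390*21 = 50190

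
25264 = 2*12632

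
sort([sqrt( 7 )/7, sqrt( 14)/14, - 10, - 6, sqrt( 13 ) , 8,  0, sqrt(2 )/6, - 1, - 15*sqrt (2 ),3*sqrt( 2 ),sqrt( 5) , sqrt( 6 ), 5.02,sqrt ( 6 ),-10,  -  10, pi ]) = [-15*sqrt(2), - 10,-10, - 10, - 6, - 1, 0, sqrt(2 ) /6,sqrt( 14 ) /14, sqrt( 7)/7, sqrt( 5 ),sqrt( 6), sqrt ( 6), pi, sqrt(13 ), 3*sqrt(2),5.02 , 8]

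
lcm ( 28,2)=28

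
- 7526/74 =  - 102 + 11/37  =  - 101.70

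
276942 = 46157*6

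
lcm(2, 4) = 4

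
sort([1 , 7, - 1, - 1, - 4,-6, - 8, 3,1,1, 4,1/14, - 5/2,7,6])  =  [  -  8, - 6, - 4,-5/2,-1, - 1, 1/14  ,  1,  1,1,3, 4,6,7, 7 ] 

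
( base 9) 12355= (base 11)6277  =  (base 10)8312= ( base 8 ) 20170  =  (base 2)10000001111000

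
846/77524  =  423/38762 = 0.01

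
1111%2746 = 1111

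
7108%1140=268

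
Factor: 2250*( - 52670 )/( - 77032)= 29626875/19258 =2^( - 1 )*3^2*5^4 * 23^1*229^1 * 9629^( - 1 )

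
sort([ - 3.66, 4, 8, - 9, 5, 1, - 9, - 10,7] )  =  [ - 10 , - 9,  -  9, - 3.66,1,  4,5, 7,8]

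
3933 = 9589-5656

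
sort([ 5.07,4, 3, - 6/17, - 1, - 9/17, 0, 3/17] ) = [ - 1, - 9/17, - 6/17, 0,3/17,3, 4, 5.07] 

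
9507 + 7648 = 17155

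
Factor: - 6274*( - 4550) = 2^2 * 5^2*7^1 * 13^1*3137^1=28546700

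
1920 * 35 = 67200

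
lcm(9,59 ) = 531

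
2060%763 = 534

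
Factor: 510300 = 2^2 * 3^6*5^2*7^1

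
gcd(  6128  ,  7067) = 1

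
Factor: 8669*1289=11174341 = 1289^1*8669^1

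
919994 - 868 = 919126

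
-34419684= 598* (-57558 )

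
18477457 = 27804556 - 9327099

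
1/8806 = 1/8806 = 0.00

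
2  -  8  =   - 6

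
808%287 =234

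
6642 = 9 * 738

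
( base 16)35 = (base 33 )1K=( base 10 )53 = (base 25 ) 23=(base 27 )1q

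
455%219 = 17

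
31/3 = 31/3 = 10.33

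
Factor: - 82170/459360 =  - 2^(-4 )* 29^( - 1) * 83^1 = -83/464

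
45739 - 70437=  - 24698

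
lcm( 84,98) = 588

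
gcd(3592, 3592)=3592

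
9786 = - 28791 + 38577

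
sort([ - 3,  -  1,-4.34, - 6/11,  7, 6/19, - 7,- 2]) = [ - 7,- 4.34, - 3,  -  2, - 1, -6/11, 6/19,7 ]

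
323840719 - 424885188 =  - 101044469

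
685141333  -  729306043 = -44164710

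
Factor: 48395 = 5^1*9679^1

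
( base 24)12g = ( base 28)mo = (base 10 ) 640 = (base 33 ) JD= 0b1010000000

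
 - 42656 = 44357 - 87013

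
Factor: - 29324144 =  - 2^4*19^1*  96461^1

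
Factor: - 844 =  - 2^2 * 211^1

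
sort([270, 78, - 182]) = [ - 182,78 , 270 ] 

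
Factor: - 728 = -2^3*7^1*13^1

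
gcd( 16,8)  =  8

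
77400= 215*360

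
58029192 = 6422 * 9036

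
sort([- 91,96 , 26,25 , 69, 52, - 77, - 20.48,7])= [ - 91, - 77,-20.48,7, 25,26,52, 69,96 ]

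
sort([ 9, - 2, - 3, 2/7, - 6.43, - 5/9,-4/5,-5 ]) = [- 6.43, - 5,-3,-2, - 4/5, - 5/9 , 2/7,9 ]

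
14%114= 14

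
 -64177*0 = 0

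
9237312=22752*406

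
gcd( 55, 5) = 5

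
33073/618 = 33073/618 = 53.52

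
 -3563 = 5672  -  9235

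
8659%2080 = 339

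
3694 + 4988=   8682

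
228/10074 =38/1679= 0.02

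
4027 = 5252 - 1225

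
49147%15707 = 2026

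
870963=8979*97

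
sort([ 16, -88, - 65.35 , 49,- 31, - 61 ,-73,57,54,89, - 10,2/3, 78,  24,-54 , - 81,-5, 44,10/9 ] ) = [-88, -81,-73, - 65.35,-61,-54, - 31,-10 ,- 5,  2/3,10/9,  16,24,44,49, 54,  57,78,  89]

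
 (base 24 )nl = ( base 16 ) 23D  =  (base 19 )1b3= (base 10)573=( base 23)11L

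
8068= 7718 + 350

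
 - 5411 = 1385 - 6796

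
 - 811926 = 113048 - 924974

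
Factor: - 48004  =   - 2^2*11^1*1091^1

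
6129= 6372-243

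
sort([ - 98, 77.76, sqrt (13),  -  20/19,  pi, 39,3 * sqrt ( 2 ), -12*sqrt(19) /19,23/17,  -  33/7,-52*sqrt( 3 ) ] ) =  [-98,-52*sqrt(3),  -  33/7 , - 12*sqrt( 19)/19,-20/19,23/17, pi,sqrt(13 ), 3*sqrt ( 2 ),  39, 77.76 ]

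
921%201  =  117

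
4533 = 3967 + 566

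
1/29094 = 1/29094 = 0.00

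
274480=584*470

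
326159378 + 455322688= 781482066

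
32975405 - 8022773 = 24952632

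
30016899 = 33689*891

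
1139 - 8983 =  - 7844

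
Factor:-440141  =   - 13^1*33857^1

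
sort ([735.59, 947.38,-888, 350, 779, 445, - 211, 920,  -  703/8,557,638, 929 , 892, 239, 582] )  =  [  -  888, - 211 , - 703/8 , 239,350,445, 557 , 582,638,735.59,779,892,920,929 , 947.38] 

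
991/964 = 991/964 = 1.03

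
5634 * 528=2974752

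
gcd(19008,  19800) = 792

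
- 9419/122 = -9419/122 = - 77.20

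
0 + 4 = 4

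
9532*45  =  428940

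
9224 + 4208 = 13432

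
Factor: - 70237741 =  - 7^1*10033963^1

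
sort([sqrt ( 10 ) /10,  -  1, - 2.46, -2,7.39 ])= [ - 2.46, - 2,- 1,sqrt( 10 ) /10, 7.39] 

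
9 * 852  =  7668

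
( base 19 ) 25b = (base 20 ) 218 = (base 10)828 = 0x33C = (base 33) P3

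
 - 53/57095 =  - 1+57042/57095 = - 0.00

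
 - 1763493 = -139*12687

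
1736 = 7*248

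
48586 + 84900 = 133486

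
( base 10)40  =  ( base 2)101000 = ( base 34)16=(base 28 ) 1c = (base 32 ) 18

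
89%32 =25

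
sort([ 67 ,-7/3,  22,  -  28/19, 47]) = [-7/3 ,-28/19,  22,  47, 67]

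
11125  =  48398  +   - 37273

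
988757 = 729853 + 258904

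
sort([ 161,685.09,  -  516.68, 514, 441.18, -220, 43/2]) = [-516.68,- 220, 43/2 , 161 , 441.18, 514,685.09]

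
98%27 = 17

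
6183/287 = 21 + 156/287 = 21.54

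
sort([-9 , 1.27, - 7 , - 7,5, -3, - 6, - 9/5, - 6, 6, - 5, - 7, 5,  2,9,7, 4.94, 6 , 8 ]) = [-9, - 7 , - 7,- 7,-6, -6,-5, - 3,- 9/5, 1.27,2, 4.94,  5, 5, 6 , 6 , 7 , 8 , 9 ] 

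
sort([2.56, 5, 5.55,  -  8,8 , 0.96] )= [-8,0.96,2.56,5, 5.55,8]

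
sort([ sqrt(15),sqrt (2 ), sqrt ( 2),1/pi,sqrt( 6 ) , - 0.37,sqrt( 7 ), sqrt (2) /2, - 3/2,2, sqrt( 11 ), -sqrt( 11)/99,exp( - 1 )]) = [-3/2, - 0.37 , - sqrt(11) /99, 1/pi , exp( - 1 ),  sqrt(2 ) /2,sqrt ( 2),sqrt ( 2 ), 2,  sqrt (6 ), sqrt( 7), sqrt (11 ),  sqrt( 15 )]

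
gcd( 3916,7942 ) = 22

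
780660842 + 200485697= 981146539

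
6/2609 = 6/2609 = 0.00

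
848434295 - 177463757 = 670970538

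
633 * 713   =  451329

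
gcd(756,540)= 108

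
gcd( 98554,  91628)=2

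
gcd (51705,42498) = 27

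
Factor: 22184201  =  13^1*17^1 * 37^1*2713^1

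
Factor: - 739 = - 739^1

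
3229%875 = 604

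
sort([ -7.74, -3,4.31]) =[ - 7.74, - 3,4.31 ] 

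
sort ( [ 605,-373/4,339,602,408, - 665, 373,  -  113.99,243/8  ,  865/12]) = [ -665, - 113.99, - 373/4 , 243/8,  865/12,339,373, 408,602 , 605 ]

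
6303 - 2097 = 4206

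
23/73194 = 23/73194 = 0.00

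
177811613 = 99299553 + 78512060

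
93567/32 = 2923 + 31/32 = 2923.97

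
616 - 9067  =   - 8451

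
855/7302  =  285/2434 = 0.12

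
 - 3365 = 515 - 3880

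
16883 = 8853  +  8030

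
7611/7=7611/7 = 1087.29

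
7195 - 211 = 6984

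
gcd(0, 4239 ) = 4239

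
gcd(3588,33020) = 52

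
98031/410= 239 +1/10=239.10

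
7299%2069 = 1092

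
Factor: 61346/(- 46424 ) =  - 37/28 = - 2^ (-2 )*7^(-1)*37^1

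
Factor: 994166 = 2^1*179^1*2777^1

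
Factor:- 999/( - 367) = 3^3 * 37^1 * 367^( - 1)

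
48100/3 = 16033 + 1/3= 16033.33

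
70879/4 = 70879/4 = 17719.75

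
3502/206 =17  =  17.00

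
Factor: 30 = 2^1*3^1*5^1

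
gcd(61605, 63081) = 9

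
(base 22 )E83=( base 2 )1101100101011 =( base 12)4037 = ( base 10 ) 6955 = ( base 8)15453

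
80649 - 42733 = 37916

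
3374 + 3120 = 6494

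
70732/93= 760 + 52/93 = 760.56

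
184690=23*8030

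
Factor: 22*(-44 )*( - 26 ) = 2^4 * 11^2*13^1= 25168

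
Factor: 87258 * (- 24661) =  - 2^1 * 3^1* 7^1*13^1*271^1*14543^1= - 2151869538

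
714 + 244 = 958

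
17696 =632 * 28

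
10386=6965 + 3421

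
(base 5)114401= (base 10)4351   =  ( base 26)6b9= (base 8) 10377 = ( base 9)5864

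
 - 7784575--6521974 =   -  1262601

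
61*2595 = 158295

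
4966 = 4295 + 671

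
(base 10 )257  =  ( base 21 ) C5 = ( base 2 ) 100000001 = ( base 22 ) bf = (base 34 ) 7J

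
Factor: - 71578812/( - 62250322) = 35789406/31125161=2^1*3^1 * 157^1*37993^1*31125161^( - 1) 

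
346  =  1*346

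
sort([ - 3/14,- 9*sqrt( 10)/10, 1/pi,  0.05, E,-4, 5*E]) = [ - 4, - 9*sqrt(10 ) /10, - 3/14, 0.05, 1/pi, E, 5  *  E] 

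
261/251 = 261/251 = 1.04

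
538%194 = 150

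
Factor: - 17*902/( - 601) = 15334/601 = 2^1*11^1*17^1*41^1*601^( - 1) 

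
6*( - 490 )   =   - 2940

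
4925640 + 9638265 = 14563905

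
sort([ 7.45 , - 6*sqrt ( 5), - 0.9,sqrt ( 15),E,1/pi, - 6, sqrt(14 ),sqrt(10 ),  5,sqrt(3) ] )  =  [ - 6*sqrt(5), - 6, - 0.9, 1/pi,sqrt(3), E, sqrt( 10), sqrt(14),sqrt (15),5,7.45]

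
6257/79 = 79 + 16/79 =79.20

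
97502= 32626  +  64876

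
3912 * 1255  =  4909560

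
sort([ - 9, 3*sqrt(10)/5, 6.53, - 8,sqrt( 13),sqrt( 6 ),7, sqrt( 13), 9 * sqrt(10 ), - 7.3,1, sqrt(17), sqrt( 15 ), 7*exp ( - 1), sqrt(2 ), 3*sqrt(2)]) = [ - 9, - 8 , - 7.3, 1 , sqrt( 2 ),3*sqrt( 10)/5, sqrt( 6 ), 7*exp(  -  1 ) , sqrt(13 ),sqrt(13 ),sqrt( 15) , sqrt(17),  3*sqrt( 2),6.53,7,  9 *sqrt( 10)]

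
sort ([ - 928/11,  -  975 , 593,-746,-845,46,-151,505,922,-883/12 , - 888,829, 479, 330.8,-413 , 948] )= [-975,  -  888,  -  845,-746, - 413,  -  151, - 928/11 , - 883/12,  46, 330.8,479 , 505,593,829 , 922,948] 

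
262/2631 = 262/2631 = 0.10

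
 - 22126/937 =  -22126/937 = -  23.61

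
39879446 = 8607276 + 31272170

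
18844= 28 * 673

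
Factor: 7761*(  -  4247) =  - 32960967=   - 3^1*13^1*31^1*137^1 * 199^1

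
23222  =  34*683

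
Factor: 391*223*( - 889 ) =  -77514577 = - 7^1*17^1*23^1*127^1 * 223^1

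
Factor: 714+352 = 2^1*13^1*41^1 = 1066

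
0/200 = 0  =  0.00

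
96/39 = 32/13 = 2.46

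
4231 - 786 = 3445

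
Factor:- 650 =  -  2^1*5^2*13^1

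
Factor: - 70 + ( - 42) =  - 112 = - 2^4*7^1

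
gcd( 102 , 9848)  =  2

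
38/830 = 19/415 = 0.05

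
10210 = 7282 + 2928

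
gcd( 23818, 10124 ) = 2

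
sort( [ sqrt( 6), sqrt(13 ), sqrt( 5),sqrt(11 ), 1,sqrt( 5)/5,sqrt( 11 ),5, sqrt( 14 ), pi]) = [ sqrt ( 5) /5,1, sqrt( 5),  sqrt( 6 ),pi , sqrt( 11 ),sqrt( 11 ) , sqrt(13 ), sqrt(14 ),5 ]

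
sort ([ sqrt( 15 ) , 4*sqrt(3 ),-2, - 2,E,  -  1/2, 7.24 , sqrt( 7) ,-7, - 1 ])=[ - 7,-2, - 2 ,-1,  -  1/2, sqrt( 7), E, sqrt( 15), 4*sqrt(3), 7.24] 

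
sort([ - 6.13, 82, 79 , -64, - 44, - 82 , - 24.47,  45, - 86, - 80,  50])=[ - 86 ,  -  82, - 80, - 64, - 44 ,- 24.47, - 6.13, 45,50, 79,  82] 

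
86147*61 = 5254967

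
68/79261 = 68/79261= 0.00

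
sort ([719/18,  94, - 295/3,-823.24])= [ - 823.24, - 295/3,719/18, 94]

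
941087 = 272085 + 669002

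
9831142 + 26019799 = 35850941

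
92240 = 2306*40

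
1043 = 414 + 629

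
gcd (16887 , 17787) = 3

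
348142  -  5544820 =  -  5196678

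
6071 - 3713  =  2358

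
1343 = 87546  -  86203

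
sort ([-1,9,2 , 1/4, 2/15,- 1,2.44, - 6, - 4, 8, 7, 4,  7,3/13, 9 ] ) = [ - 6, - 4,- 1, - 1, 2/15,3/13,1/4, 2, 2.44, 4, 7, 7, 8 , 9,9]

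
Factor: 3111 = 3^1 * 17^1* 61^1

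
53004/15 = 3533+3/5 = 3533.60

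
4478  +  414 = 4892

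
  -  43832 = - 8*5479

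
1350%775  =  575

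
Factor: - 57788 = -2^2*14447^1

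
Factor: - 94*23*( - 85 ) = 183770 = 2^1*5^1*17^1*23^1*47^1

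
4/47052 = 1/11763 = 0.00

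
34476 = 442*78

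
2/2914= 1/1457  =  0.00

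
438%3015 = 438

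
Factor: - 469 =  - 7^1*67^1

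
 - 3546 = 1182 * ( - 3)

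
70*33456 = 2341920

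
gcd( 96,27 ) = 3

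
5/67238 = 5/67238 = 0.00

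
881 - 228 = 653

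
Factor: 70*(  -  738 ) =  - 51660 = - 2^2*3^2 * 5^1*7^1*41^1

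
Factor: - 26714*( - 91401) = 2441686314 = 2^1*3^1* 19^2*37^1*30467^1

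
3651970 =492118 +3159852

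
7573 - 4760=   2813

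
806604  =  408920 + 397684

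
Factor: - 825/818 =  - 2^(  -  1 )*3^1*5^2 * 11^1 * 409^ ( -1 ) 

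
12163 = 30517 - 18354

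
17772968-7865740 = 9907228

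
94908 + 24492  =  119400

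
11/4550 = 11/4550 = 0.00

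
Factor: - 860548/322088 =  - 871/326 = - 2^( - 1)* 13^1*67^1*163^( - 1) 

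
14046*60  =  842760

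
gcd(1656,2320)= 8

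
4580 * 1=4580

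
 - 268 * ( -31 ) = 8308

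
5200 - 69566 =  - 64366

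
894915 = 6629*135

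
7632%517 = 394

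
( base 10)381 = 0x17d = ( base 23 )gd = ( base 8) 575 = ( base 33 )BI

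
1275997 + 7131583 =8407580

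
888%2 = 0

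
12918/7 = 1845 + 3/7 = 1845.43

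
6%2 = 0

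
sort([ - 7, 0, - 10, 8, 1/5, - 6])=[ - 10, - 7, - 6,0, 1/5,8]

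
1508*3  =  4524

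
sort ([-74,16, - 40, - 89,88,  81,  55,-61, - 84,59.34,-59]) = [ - 89,-84, - 74, - 61, - 59, - 40,16,55,59.34,81,88] 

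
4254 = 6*709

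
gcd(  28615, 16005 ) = 485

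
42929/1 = 42929 = 42929.00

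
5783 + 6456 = 12239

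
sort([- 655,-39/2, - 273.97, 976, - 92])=[  -  655, -273.97, - 92,- 39/2,976]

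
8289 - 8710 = -421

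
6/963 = 2/321 =0.01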